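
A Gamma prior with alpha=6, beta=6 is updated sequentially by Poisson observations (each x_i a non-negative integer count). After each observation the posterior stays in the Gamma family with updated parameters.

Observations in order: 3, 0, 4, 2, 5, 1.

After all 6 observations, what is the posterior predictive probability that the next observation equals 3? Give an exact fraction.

obs 1: x=3 → posterior Gamma(9, 7)
obs 2: x=0 → posterior Gamma(9, 8)
obs 3: x=4 → posterior Gamma(13, 9)
obs 4: x=2 → posterior Gamma(15, 10)
obs 5: x=5 → posterior Gamma(20, 11)
obs 6: x=1 → posterior Gamma(21, 12)

81475067359493741296484352/542800770374370512771595361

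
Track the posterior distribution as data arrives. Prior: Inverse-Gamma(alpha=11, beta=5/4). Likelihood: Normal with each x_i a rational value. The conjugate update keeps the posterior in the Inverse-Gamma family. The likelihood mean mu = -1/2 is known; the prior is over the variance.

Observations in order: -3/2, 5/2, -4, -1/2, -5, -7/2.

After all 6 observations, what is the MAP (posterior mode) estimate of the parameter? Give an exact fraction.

9/5

obs 1: x=-3/2 → posterior Inverse-Gamma(23/2, 7/4)
obs 2: x=5/2 → posterior Inverse-Gamma(12, 25/4)
obs 3: x=-4 → posterior Inverse-Gamma(25/2, 99/8)
obs 4: x=-1/2 → posterior Inverse-Gamma(13, 99/8)
obs 5: x=-5 → posterior Inverse-Gamma(27/2, 45/2)
obs 6: x=-7/2 → posterior Inverse-Gamma(14, 27)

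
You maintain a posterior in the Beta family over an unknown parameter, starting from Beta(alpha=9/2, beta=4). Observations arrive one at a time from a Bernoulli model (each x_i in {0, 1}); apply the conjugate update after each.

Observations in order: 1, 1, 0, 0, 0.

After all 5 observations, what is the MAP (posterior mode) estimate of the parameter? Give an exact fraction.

11/23

obs 1: x=1 → posterior Beta(11/2, 4)
obs 2: x=1 → posterior Beta(13/2, 4)
obs 3: x=0 → posterior Beta(13/2, 5)
obs 4: x=0 → posterior Beta(13/2, 6)
obs 5: x=0 → posterior Beta(13/2, 7)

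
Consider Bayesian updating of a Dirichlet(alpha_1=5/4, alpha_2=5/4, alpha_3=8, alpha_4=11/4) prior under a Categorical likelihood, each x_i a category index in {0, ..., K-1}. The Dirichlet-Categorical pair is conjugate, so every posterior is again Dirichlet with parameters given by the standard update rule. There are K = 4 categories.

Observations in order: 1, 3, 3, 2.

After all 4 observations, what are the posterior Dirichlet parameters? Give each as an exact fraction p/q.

obs 1: x=1 → posterior Dirichlet(5/4, 9/4, 8, 11/4)
obs 2: x=3 → posterior Dirichlet(5/4, 9/4, 8, 15/4)
obs 3: x=3 → posterior Dirichlet(5/4, 9/4, 8, 19/4)
obs 4: x=2 → posterior Dirichlet(5/4, 9/4, 9, 19/4)

alpha_1=5/4, alpha_2=9/4, alpha_3=9, alpha_4=19/4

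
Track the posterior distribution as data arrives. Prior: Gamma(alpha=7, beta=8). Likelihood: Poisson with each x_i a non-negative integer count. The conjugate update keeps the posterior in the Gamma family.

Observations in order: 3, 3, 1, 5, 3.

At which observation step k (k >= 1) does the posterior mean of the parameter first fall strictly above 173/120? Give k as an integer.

obs 1: x=3 → posterior Gamma(10, 9)
obs 2: x=3 → posterior Gamma(13, 10)
obs 3: x=1 → posterior Gamma(14, 11)
obs 4: x=5 → posterior Gamma(19, 12)
obs 5: x=3 → posterior Gamma(22, 13)

k = 4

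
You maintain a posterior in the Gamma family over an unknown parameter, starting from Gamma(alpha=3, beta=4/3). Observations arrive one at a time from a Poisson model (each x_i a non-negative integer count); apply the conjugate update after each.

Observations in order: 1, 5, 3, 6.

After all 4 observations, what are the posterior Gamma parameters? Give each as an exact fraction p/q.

alpha=18, beta=16/3

obs 1: x=1 → posterior Gamma(4, 7/3)
obs 2: x=5 → posterior Gamma(9, 10/3)
obs 3: x=3 → posterior Gamma(12, 13/3)
obs 4: x=6 → posterior Gamma(18, 16/3)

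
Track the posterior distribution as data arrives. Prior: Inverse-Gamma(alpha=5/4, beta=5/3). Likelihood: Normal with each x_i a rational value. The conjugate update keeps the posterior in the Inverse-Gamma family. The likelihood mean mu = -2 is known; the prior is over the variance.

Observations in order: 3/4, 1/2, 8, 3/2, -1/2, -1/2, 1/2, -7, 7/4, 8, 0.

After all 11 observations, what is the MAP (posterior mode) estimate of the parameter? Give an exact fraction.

obs 1: x=3/4 → posterior Inverse-Gamma(7/4, 523/96)
obs 2: x=1/2 → posterior Inverse-Gamma(9/4, 823/96)
obs 3: x=8 → posterior Inverse-Gamma(11/4, 5623/96)
obs 4: x=3/2 → posterior Inverse-Gamma(13/4, 6211/96)
obs 5: x=-1/2 → posterior Inverse-Gamma(15/4, 6319/96)
obs 6: x=-1/2 → posterior Inverse-Gamma(17/4, 6427/96)
obs 7: x=1/2 → posterior Inverse-Gamma(19/4, 6727/96)
obs 8: x=-7 → posterior Inverse-Gamma(21/4, 7927/96)
obs 9: x=7/4 → posterior Inverse-Gamma(23/4, 4301/48)
obs 10: x=8 → posterior Inverse-Gamma(25/4, 6701/48)
obs 11: x=0 → posterior Inverse-Gamma(27/4, 6797/48)

6797/372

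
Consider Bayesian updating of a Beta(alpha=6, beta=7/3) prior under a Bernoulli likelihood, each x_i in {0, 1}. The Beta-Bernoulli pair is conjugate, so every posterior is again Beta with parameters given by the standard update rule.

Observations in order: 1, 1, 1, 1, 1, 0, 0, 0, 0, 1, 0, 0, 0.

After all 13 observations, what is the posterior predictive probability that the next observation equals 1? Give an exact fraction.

obs 1: x=1 → posterior Beta(7, 7/3)
obs 2: x=1 → posterior Beta(8, 7/3)
obs 3: x=1 → posterior Beta(9, 7/3)
obs 4: x=1 → posterior Beta(10, 7/3)
obs 5: x=1 → posterior Beta(11, 7/3)
obs 6: x=0 → posterior Beta(11, 10/3)
obs 7: x=0 → posterior Beta(11, 13/3)
obs 8: x=0 → posterior Beta(11, 16/3)
obs 9: x=0 → posterior Beta(11, 19/3)
obs 10: x=1 → posterior Beta(12, 19/3)
obs 11: x=0 → posterior Beta(12, 22/3)
obs 12: x=0 → posterior Beta(12, 25/3)
obs 13: x=0 → posterior Beta(12, 28/3)

9/16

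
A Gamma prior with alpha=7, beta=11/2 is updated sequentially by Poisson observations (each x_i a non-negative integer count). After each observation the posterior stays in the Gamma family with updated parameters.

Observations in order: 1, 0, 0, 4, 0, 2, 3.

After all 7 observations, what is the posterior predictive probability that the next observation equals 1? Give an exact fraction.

19790604710578918457031250/58149737003040059690390169

obs 1: x=1 → posterior Gamma(8, 13/2)
obs 2: x=0 → posterior Gamma(8, 15/2)
obs 3: x=0 → posterior Gamma(8, 17/2)
obs 4: x=4 → posterior Gamma(12, 19/2)
obs 5: x=0 → posterior Gamma(12, 21/2)
obs 6: x=2 → posterior Gamma(14, 23/2)
obs 7: x=3 → posterior Gamma(17, 25/2)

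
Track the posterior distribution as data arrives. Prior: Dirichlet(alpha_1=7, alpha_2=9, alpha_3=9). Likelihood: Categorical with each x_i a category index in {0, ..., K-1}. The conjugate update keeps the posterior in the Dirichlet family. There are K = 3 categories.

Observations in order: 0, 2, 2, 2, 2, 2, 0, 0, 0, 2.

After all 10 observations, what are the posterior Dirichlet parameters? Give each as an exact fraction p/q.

alpha_1=11, alpha_2=9, alpha_3=15

obs 1: x=0 → posterior Dirichlet(8, 9, 9)
obs 2: x=2 → posterior Dirichlet(8, 9, 10)
obs 3: x=2 → posterior Dirichlet(8, 9, 11)
obs 4: x=2 → posterior Dirichlet(8, 9, 12)
obs 5: x=2 → posterior Dirichlet(8, 9, 13)
obs 6: x=2 → posterior Dirichlet(8, 9, 14)
obs 7: x=0 → posterior Dirichlet(9, 9, 14)
obs 8: x=0 → posterior Dirichlet(10, 9, 14)
obs 9: x=0 → posterior Dirichlet(11, 9, 14)
obs 10: x=2 → posterior Dirichlet(11, 9, 15)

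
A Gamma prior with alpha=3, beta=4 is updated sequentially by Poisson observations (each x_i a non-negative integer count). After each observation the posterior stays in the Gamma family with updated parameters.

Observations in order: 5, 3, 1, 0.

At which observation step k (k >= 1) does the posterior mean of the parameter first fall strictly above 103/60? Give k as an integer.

k = 2

obs 1: x=5 → posterior Gamma(8, 5)
obs 2: x=3 → posterior Gamma(11, 6)
obs 3: x=1 → posterior Gamma(12, 7)
obs 4: x=0 → posterior Gamma(12, 8)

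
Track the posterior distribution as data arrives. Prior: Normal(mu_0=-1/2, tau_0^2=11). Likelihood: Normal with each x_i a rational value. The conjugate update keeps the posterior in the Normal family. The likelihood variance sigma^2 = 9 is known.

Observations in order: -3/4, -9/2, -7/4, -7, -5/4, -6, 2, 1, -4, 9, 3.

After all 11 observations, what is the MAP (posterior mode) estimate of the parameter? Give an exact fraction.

obs 1: x=-3/4 → posterior Normal(-51/80, 99/20)
obs 2: x=-9/2 → posterior Normal(-249/124, 99/31)
obs 3: x=-7/4 → posterior Normal(-163/84, 33/14)
obs 4: x=-7 → posterior Normal(-317/106, 99/53)
obs 5: x=-5/4 → posterior Normal(-689/256, 99/64)
obs 6: x=-6 → posterior Normal(-953/300, 33/25)
obs 7: x=2 → posterior Normal(-865/344, 99/86)
obs 8: x=1 → posterior Normal(-821/388, 99/97)
obs 9: x=-4 → posterior Normal(-997/432, 11/12)
obs 10: x=9 → posterior Normal(-601/476, 99/119)
obs 11: x=3 → posterior Normal(-469/520, 99/130)

-469/520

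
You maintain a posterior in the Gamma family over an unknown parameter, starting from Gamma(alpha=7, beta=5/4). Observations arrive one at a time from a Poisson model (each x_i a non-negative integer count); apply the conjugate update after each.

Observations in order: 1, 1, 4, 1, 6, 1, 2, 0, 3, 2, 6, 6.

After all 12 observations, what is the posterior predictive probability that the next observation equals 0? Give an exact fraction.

obs 1: x=1 → posterior Gamma(8, 9/4)
obs 2: x=1 → posterior Gamma(9, 13/4)
obs 3: x=4 → posterior Gamma(13, 17/4)
obs 4: x=1 → posterior Gamma(14, 21/4)
obs 5: x=6 → posterior Gamma(20, 25/4)
obs 6: x=1 → posterior Gamma(21, 29/4)
obs 7: x=2 → posterior Gamma(23, 33/4)
obs 8: x=0 → posterior Gamma(23, 37/4)
obs 9: x=3 → posterior Gamma(26, 41/4)
obs 10: x=2 → posterior Gamma(28, 45/4)
obs 11: x=6 → posterior Gamma(34, 49/4)
obs 12: x=6 → posterior Gamma(40, 53/4)

935480596774678503001801362972812283024661354043792689825893575512801/17178855510590501347567123910335154496547222524066835436328231225560001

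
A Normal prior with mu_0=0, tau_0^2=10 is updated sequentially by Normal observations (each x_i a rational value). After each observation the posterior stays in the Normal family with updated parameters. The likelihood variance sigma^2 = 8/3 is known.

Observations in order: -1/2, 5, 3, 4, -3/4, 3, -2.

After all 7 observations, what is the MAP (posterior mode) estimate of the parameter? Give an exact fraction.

obs 1: x=-1/2 → posterior Normal(-15/38, 40/19)
obs 2: x=5 → posterior Normal(135/68, 20/17)
obs 3: x=3 → posterior Normal(225/98, 40/49)
obs 4: x=4 → posterior Normal(345/128, 5/8)
obs 5: x=-3/4 → posterior Normal(645/316, 40/79)
obs 6: x=3 → posterior Normal(825/376, 20/47)
obs 7: x=-2 → posterior Normal(705/436, 40/109)

705/436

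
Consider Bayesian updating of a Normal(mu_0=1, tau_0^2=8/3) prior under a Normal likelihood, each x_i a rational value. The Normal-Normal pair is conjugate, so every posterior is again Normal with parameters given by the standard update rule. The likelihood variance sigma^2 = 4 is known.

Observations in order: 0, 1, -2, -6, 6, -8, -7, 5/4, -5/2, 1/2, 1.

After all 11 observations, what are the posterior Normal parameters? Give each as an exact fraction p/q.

obs 1: x=0 → posterior Normal(3/5, 8/5)
obs 2: x=1 → posterior Normal(5/7, 8/7)
obs 3: x=-2 → posterior Normal(1/9, 8/9)
obs 4: x=-6 → posterior Normal(-1, 8/11)
obs 5: x=6 → posterior Normal(1/13, 8/13)
obs 6: x=-8 → posterior Normal(-1, 8/15)
obs 7: x=-7 → posterior Normal(-29/17, 8/17)
obs 8: x=5/4 → posterior Normal(-53/38, 8/19)
obs 9: x=-5/2 → posterior Normal(-3/2, 8/21)
obs 10: x=1/2 → posterior Normal(-61/46, 8/23)
obs 11: x=1 → posterior Normal(-57/50, 8/25)

mu_0=-57/50, tau_0^2=8/25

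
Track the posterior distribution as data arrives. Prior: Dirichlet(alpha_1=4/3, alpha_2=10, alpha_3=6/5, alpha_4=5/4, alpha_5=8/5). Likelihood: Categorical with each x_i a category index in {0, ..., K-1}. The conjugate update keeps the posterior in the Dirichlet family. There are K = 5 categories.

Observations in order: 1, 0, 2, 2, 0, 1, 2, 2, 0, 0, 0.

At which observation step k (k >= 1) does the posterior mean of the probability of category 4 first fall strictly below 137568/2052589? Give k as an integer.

obs 1: x=1 → posterior Dirichlet(4/3, 11, 6/5, 5/4, 8/5)
obs 2: x=0 → posterior Dirichlet(7/3, 11, 6/5, 5/4, 8/5)
obs 3: x=2 → posterior Dirichlet(7/3, 11, 11/5, 5/4, 8/5)
obs 4: x=2 → posterior Dirichlet(7/3, 11, 16/5, 5/4, 8/5)
obs 5: x=0 → posterior Dirichlet(10/3, 11, 16/5, 5/4, 8/5)
obs 6: x=1 → posterior Dirichlet(10/3, 12, 16/5, 5/4, 8/5)
obs 7: x=2 → posterior Dirichlet(10/3, 12, 21/5, 5/4, 8/5)
obs 8: x=2 → posterior Dirichlet(10/3, 12, 26/5, 5/4, 8/5)
obs 9: x=0 → posterior Dirichlet(13/3, 12, 26/5, 5/4, 8/5)
obs 10: x=0 → posterior Dirichlet(16/3, 12, 26/5, 5/4, 8/5)
obs 11: x=0 → posterior Dirichlet(19/3, 12, 26/5, 5/4, 8/5)

k = 9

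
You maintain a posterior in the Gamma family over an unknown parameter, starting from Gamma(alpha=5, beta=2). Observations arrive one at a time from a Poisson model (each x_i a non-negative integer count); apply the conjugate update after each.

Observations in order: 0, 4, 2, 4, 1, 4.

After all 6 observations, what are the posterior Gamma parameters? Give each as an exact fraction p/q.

obs 1: x=0 → posterior Gamma(5, 3)
obs 2: x=4 → posterior Gamma(9, 4)
obs 3: x=2 → posterior Gamma(11, 5)
obs 4: x=4 → posterior Gamma(15, 6)
obs 5: x=1 → posterior Gamma(16, 7)
obs 6: x=4 → posterior Gamma(20, 8)

alpha=20, beta=8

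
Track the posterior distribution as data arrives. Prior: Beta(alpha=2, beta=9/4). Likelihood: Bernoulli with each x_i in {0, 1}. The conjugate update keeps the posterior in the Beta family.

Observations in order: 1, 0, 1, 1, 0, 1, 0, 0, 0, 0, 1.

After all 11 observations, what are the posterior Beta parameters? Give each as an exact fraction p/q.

alpha=7, beta=33/4

obs 1: x=1 → posterior Beta(3, 9/4)
obs 2: x=0 → posterior Beta(3, 13/4)
obs 3: x=1 → posterior Beta(4, 13/4)
obs 4: x=1 → posterior Beta(5, 13/4)
obs 5: x=0 → posterior Beta(5, 17/4)
obs 6: x=1 → posterior Beta(6, 17/4)
obs 7: x=0 → posterior Beta(6, 21/4)
obs 8: x=0 → posterior Beta(6, 25/4)
obs 9: x=0 → posterior Beta(6, 29/4)
obs 10: x=0 → posterior Beta(6, 33/4)
obs 11: x=1 → posterior Beta(7, 33/4)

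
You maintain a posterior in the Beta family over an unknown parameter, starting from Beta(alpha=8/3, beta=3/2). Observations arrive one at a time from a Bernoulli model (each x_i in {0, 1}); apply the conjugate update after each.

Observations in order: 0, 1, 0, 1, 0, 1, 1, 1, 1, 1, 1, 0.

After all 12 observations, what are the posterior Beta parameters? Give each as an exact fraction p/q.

alpha=32/3, beta=11/2

obs 1: x=0 → posterior Beta(8/3, 5/2)
obs 2: x=1 → posterior Beta(11/3, 5/2)
obs 3: x=0 → posterior Beta(11/3, 7/2)
obs 4: x=1 → posterior Beta(14/3, 7/2)
obs 5: x=0 → posterior Beta(14/3, 9/2)
obs 6: x=1 → posterior Beta(17/3, 9/2)
obs 7: x=1 → posterior Beta(20/3, 9/2)
obs 8: x=1 → posterior Beta(23/3, 9/2)
obs 9: x=1 → posterior Beta(26/3, 9/2)
obs 10: x=1 → posterior Beta(29/3, 9/2)
obs 11: x=1 → posterior Beta(32/3, 9/2)
obs 12: x=0 → posterior Beta(32/3, 11/2)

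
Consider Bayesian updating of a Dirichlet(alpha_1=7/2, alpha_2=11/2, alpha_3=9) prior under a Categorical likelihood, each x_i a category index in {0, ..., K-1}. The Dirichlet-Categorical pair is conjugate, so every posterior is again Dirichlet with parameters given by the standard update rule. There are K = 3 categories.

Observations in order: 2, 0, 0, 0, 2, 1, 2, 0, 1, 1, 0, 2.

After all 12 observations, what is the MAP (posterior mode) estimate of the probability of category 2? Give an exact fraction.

obs 1: x=2 → posterior Dirichlet(7/2, 11/2, 10)
obs 2: x=0 → posterior Dirichlet(9/2, 11/2, 10)
obs 3: x=0 → posterior Dirichlet(11/2, 11/2, 10)
obs 4: x=0 → posterior Dirichlet(13/2, 11/2, 10)
obs 5: x=2 → posterior Dirichlet(13/2, 11/2, 11)
obs 6: x=1 → posterior Dirichlet(13/2, 13/2, 11)
obs 7: x=2 → posterior Dirichlet(13/2, 13/2, 12)
obs 8: x=0 → posterior Dirichlet(15/2, 13/2, 12)
obs 9: x=1 → posterior Dirichlet(15/2, 15/2, 12)
obs 10: x=1 → posterior Dirichlet(15/2, 17/2, 12)
obs 11: x=0 → posterior Dirichlet(17/2, 17/2, 12)
obs 12: x=2 → posterior Dirichlet(17/2, 17/2, 13)

4/9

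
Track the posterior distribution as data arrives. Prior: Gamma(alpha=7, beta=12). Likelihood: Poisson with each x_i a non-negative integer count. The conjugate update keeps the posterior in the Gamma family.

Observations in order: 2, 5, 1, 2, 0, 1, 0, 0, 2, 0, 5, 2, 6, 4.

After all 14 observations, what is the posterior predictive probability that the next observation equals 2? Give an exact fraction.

obs 1: x=2 → posterior Gamma(9, 13)
obs 2: x=5 → posterior Gamma(14, 14)
obs 3: x=1 → posterior Gamma(15, 15)
obs 4: x=2 → posterior Gamma(17, 16)
obs 5: x=0 → posterior Gamma(17, 17)
obs 6: x=1 → posterior Gamma(18, 18)
obs 7: x=0 → posterior Gamma(18, 19)
obs 8: x=0 → posterior Gamma(18, 20)
obs 9: x=2 → posterior Gamma(20, 21)
obs 10: x=0 → posterior Gamma(20, 22)
obs 11: x=5 → posterior Gamma(25, 23)
obs 12: x=2 → posterior Gamma(27, 24)
obs 13: x=6 → posterior Gamma(33, 25)
obs 14: x=4 → posterior Gamma(37, 26)

15884340932402941748756734333262201674988995511192649728/66555937033867822607895549241096482953017615834735226163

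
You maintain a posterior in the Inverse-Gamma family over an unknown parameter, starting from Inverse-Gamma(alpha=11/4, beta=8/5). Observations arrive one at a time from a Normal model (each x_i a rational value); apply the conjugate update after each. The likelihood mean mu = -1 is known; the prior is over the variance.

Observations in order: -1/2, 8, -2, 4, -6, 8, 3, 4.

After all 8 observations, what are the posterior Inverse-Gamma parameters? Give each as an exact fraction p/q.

alpha=27/4, beta=5149/40

obs 1: x=-1/2 → posterior Inverse-Gamma(13/4, 69/40)
obs 2: x=8 → posterior Inverse-Gamma(15/4, 1689/40)
obs 3: x=-2 → posterior Inverse-Gamma(17/4, 1709/40)
obs 4: x=4 → posterior Inverse-Gamma(19/4, 2209/40)
obs 5: x=-6 → posterior Inverse-Gamma(21/4, 2709/40)
obs 6: x=8 → posterior Inverse-Gamma(23/4, 4329/40)
obs 7: x=3 → posterior Inverse-Gamma(25/4, 4649/40)
obs 8: x=4 → posterior Inverse-Gamma(27/4, 5149/40)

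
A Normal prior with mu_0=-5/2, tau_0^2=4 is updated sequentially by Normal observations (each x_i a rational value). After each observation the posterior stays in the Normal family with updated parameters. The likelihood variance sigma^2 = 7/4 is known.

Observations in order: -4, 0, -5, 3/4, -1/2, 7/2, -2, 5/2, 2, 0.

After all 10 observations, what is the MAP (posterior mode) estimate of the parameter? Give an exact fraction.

obs 1: x=-4 → posterior Normal(-163/46, 28/23)
obs 2: x=0 → posterior Normal(-163/78, 28/39)
obs 3: x=-5 → posterior Normal(-323/110, 28/55)
obs 4: x=3/4 → posterior Normal(-299/142, 28/71)
obs 5: x=-1/2 → posterior Normal(-105/58, 28/87)
obs 6: x=7/2 → posterior Normal(-203/206, 28/103)
obs 7: x=-2 → posterior Normal(-267/238, 4/17)
obs 8: x=5/2 → posterior Normal(-187/270, 28/135)
obs 9: x=2 → posterior Normal(-123/302, 28/151)
obs 10: x=0 → posterior Normal(-123/334, 28/167)

-123/334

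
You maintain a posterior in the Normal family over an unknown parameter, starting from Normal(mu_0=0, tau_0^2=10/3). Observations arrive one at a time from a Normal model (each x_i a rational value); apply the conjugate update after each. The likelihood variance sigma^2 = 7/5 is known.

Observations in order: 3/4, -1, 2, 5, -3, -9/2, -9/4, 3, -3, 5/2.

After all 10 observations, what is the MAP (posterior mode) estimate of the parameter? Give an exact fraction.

obs 1: x=3/4 → posterior Normal(75/142, 70/71)
obs 2: x=-1 → posterior Normal(-25/242, 70/121)
obs 3: x=2 → posterior Normal(175/342, 70/171)
obs 4: x=5 → posterior Normal(675/442, 70/221)
obs 5: x=-3 → posterior Normal(375/542, 70/271)
obs 6: x=-9/2 → posterior Normal(-25/214, 70/321)
obs 7: x=-9/4 → posterior Normal(-150/371, 10/53)
obs 8: x=3 → posterior Normal(0, 70/421)
obs 9: x=-3 → posterior Normal(-50/157, 70/471)
obs 10: x=5/2 → posterior Normal(-25/521, 70/521)

-25/521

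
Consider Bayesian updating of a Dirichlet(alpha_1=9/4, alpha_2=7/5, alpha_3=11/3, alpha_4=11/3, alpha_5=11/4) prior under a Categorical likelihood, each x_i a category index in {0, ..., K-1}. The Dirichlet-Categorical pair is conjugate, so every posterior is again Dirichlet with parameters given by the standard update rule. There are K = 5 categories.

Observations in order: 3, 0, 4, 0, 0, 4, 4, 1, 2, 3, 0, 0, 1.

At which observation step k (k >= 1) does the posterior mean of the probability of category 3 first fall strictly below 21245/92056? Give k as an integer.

k = 7

obs 1: x=3 → posterior Dirichlet(9/4, 7/5, 11/3, 14/3, 11/4)
obs 2: x=0 → posterior Dirichlet(13/4, 7/5, 11/3, 14/3, 11/4)
obs 3: x=4 → posterior Dirichlet(13/4, 7/5, 11/3, 14/3, 15/4)
obs 4: x=0 → posterior Dirichlet(17/4, 7/5, 11/3, 14/3, 15/4)
obs 5: x=0 → posterior Dirichlet(21/4, 7/5, 11/3, 14/3, 15/4)
obs 6: x=4 → posterior Dirichlet(21/4, 7/5, 11/3, 14/3, 19/4)
obs 7: x=4 → posterior Dirichlet(21/4, 7/5, 11/3, 14/3, 23/4)
obs 8: x=1 → posterior Dirichlet(21/4, 12/5, 11/3, 14/3, 23/4)
obs 9: x=2 → posterior Dirichlet(21/4, 12/5, 14/3, 14/3, 23/4)
obs 10: x=3 → posterior Dirichlet(21/4, 12/5, 14/3, 17/3, 23/4)
obs 11: x=0 → posterior Dirichlet(25/4, 12/5, 14/3, 17/3, 23/4)
obs 12: x=0 → posterior Dirichlet(29/4, 12/5, 14/3, 17/3, 23/4)
obs 13: x=1 → posterior Dirichlet(29/4, 17/5, 14/3, 17/3, 23/4)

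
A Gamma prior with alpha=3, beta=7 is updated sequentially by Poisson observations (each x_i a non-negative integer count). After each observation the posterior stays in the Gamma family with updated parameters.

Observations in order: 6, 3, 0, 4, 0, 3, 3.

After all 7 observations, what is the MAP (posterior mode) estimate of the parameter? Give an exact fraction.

3/2

obs 1: x=6 → posterior Gamma(9, 8)
obs 2: x=3 → posterior Gamma(12, 9)
obs 3: x=0 → posterior Gamma(12, 10)
obs 4: x=4 → posterior Gamma(16, 11)
obs 5: x=0 → posterior Gamma(16, 12)
obs 6: x=3 → posterior Gamma(19, 13)
obs 7: x=3 → posterior Gamma(22, 14)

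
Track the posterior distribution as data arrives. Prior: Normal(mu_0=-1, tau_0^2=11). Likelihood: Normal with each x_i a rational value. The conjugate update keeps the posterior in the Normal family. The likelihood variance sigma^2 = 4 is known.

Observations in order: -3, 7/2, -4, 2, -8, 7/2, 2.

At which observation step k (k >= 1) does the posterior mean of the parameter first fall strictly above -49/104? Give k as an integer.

k = 2

obs 1: x=-3 → posterior Normal(-37/15, 44/15)
obs 2: x=7/2 → posterior Normal(3/52, 22/13)
obs 3: x=-4 → posterior Normal(-85/74, 44/37)
obs 4: x=2 → posterior Normal(-41/96, 11/12)
obs 5: x=-8 → posterior Normal(-217/118, 44/59)
obs 6: x=7/2 → posterior Normal(-1, 22/35)
obs 7: x=2 → posterior Normal(-16/27, 44/81)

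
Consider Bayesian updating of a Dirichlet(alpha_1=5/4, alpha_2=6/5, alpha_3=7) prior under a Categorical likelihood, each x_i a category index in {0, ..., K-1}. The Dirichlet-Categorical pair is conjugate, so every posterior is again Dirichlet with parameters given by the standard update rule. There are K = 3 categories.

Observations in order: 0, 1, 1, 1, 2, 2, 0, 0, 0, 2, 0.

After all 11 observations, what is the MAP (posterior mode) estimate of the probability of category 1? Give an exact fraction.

64/349

obs 1: x=0 → posterior Dirichlet(9/4, 6/5, 7)
obs 2: x=1 → posterior Dirichlet(9/4, 11/5, 7)
obs 3: x=1 → posterior Dirichlet(9/4, 16/5, 7)
obs 4: x=1 → posterior Dirichlet(9/4, 21/5, 7)
obs 5: x=2 → posterior Dirichlet(9/4, 21/5, 8)
obs 6: x=2 → posterior Dirichlet(9/4, 21/5, 9)
obs 7: x=0 → posterior Dirichlet(13/4, 21/5, 9)
obs 8: x=0 → posterior Dirichlet(17/4, 21/5, 9)
obs 9: x=0 → posterior Dirichlet(21/4, 21/5, 9)
obs 10: x=2 → posterior Dirichlet(21/4, 21/5, 10)
obs 11: x=0 → posterior Dirichlet(25/4, 21/5, 10)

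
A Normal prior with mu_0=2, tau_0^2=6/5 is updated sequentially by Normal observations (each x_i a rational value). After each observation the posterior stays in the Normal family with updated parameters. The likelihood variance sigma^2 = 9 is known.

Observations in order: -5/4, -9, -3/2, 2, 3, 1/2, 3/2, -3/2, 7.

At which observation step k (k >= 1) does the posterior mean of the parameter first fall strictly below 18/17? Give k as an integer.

k = 2

obs 1: x=-5/4 → posterior Normal(55/34, 18/17)
obs 2: x=-9 → posterior Normal(1/2, 18/19)
obs 3: x=-3/2 → posterior Normal(13/42, 6/7)
obs 4: x=2 → posterior Normal(21/46, 18/23)
obs 5: x=3 → posterior Normal(33/50, 18/25)
obs 6: x=1/2 → posterior Normal(35/54, 2/3)
obs 7: x=3/2 → posterior Normal(41/58, 18/29)
obs 8: x=-3/2 → posterior Normal(35/62, 18/31)
obs 9: x=7 → posterior Normal(21/22, 6/11)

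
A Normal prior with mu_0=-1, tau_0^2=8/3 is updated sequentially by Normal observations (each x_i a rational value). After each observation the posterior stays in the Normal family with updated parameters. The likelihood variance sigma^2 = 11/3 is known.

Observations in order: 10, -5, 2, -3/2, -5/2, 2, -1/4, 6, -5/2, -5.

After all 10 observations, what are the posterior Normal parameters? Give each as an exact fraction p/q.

mu_0=15/91, tau_0^2=88/273

obs 1: x=10 → posterior Normal(69/19, 88/57)
obs 2: x=-5 → posterior Normal(29/27, 88/81)
obs 3: x=2 → posterior Normal(9/7, 88/105)
obs 4: x=-3/2 → posterior Normal(33/43, 88/129)
obs 5: x=-5/2 → posterior Normal(13/51, 88/153)
obs 6: x=2 → posterior Normal(29/59, 88/177)
obs 7: x=-1/4 → posterior Normal(27/67, 88/201)
obs 8: x=6 → posterior Normal(1, 88/225)
obs 9: x=-5/2 → posterior Normal(55/83, 88/249)
obs 10: x=-5 → posterior Normal(15/91, 88/273)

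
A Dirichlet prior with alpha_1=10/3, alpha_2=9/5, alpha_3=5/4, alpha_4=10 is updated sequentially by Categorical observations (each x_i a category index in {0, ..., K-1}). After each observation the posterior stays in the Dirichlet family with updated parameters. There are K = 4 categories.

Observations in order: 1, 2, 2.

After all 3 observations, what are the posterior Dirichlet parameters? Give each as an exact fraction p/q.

alpha_1=10/3, alpha_2=14/5, alpha_3=13/4, alpha_4=10

obs 1: x=1 → posterior Dirichlet(10/3, 14/5, 5/4, 10)
obs 2: x=2 → posterior Dirichlet(10/3, 14/5, 9/4, 10)
obs 3: x=2 → posterior Dirichlet(10/3, 14/5, 13/4, 10)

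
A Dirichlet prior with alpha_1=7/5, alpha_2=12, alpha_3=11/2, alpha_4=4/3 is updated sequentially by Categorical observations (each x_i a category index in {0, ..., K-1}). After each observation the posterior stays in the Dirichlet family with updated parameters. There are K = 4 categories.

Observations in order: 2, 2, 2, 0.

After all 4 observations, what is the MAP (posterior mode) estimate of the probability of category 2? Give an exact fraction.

225/607

obs 1: x=2 → posterior Dirichlet(7/5, 12, 13/2, 4/3)
obs 2: x=2 → posterior Dirichlet(7/5, 12, 15/2, 4/3)
obs 3: x=2 → posterior Dirichlet(7/5, 12, 17/2, 4/3)
obs 4: x=0 → posterior Dirichlet(12/5, 12, 17/2, 4/3)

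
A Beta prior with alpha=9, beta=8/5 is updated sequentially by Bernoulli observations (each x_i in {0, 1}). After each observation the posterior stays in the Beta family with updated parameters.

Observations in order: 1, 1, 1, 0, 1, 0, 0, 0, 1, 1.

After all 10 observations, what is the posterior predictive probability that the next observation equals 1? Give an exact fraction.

obs 1: x=1 → posterior Beta(10, 8/5)
obs 2: x=1 → posterior Beta(11, 8/5)
obs 3: x=1 → posterior Beta(12, 8/5)
obs 4: x=0 → posterior Beta(12, 13/5)
obs 5: x=1 → posterior Beta(13, 13/5)
obs 6: x=0 → posterior Beta(13, 18/5)
obs 7: x=0 → posterior Beta(13, 23/5)
obs 8: x=0 → posterior Beta(13, 28/5)
obs 9: x=1 → posterior Beta(14, 28/5)
obs 10: x=1 → posterior Beta(15, 28/5)

75/103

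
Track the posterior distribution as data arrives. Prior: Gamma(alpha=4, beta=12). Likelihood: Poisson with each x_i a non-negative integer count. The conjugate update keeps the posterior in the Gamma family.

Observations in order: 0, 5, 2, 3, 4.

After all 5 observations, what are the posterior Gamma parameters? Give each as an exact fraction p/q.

alpha=18, beta=17

obs 1: x=0 → posterior Gamma(4, 13)
obs 2: x=5 → posterior Gamma(9, 14)
obs 3: x=2 → posterior Gamma(11, 15)
obs 4: x=3 → posterior Gamma(14, 16)
obs 5: x=4 → posterior Gamma(18, 17)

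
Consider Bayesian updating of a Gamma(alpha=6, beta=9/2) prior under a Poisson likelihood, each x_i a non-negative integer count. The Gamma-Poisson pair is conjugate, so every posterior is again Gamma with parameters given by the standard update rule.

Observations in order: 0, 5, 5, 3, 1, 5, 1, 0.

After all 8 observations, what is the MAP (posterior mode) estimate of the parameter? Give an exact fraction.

obs 1: x=0 → posterior Gamma(6, 11/2)
obs 2: x=5 → posterior Gamma(11, 13/2)
obs 3: x=5 → posterior Gamma(16, 15/2)
obs 4: x=3 → posterior Gamma(19, 17/2)
obs 5: x=1 → posterior Gamma(20, 19/2)
obs 6: x=5 → posterior Gamma(25, 21/2)
obs 7: x=1 → posterior Gamma(26, 23/2)
obs 8: x=0 → posterior Gamma(26, 25/2)

2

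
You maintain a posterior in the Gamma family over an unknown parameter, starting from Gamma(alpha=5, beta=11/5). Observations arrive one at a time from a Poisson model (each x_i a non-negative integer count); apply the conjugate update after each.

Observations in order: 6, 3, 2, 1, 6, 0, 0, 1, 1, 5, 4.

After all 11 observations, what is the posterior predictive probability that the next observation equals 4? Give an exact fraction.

3021438579826701275090545866537214843664058614776691245179941683200000/22274976335586297219782100611792818592927877841697473964134447363545361

obs 1: x=6 → posterior Gamma(11, 16/5)
obs 2: x=3 → posterior Gamma(14, 21/5)
obs 3: x=2 → posterior Gamma(16, 26/5)
obs 4: x=1 → posterior Gamma(17, 31/5)
obs 5: x=6 → posterior Gamma(23, 36/5)
obs 6: x=0 → posterior Gamma(23, 41/5)
obs 7: x=0 → posterior Gamma(23, 46/5)
obs 8: x=1 → posterior Gamma(24, 51/5)
obs 9: x=1 → posterior Gamma(25, 56/5)
obs 10: x=5 → posterior Gamma(30, 61/5)
obs 11: x=4 → posterior Gamma(34, 66/5)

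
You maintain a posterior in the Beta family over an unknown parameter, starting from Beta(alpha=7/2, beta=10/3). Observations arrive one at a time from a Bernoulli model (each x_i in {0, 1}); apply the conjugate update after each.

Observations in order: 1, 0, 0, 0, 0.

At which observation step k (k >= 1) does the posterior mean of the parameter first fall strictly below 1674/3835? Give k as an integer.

obs 1: x=1 → posterior Beta(9/2, 10/3)
obs 2: x=0 → posterior Beta(9/2, 13/3)
obs 3: x=0 → posterior Beta(9/2, 16/3)
obs 4: x=0 → posterior Beta(9/2, 19/3)
obs 5: x=0 → posterior Beta(9/2, 22/3)

k = 4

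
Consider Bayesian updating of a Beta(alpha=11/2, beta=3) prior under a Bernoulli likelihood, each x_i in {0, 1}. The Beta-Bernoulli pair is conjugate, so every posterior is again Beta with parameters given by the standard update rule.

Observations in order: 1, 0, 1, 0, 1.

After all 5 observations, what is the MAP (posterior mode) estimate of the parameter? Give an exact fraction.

15/23

obs 1: x=1 → posterior Beta(13/2, 3)
obs 2: x=0 → posterior Beta(13/2, 4)
obs 3: x=1 → posterior Beta(15/2, 4)
obs 4: x=0 → posterior Beta(15/2, 5)
obs 5: x=1 → posterior Beta(17/2, 5)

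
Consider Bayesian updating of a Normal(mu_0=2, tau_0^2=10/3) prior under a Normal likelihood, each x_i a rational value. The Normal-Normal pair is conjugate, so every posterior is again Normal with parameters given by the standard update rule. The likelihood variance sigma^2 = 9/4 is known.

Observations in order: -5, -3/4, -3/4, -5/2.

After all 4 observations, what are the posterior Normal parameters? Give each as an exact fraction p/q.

mu_0=-18/11, tau_0^2=90/187

obs 1: x=-5 → posterior Normal(-146/67, 90/67)
obs 2: x=-3/4 → posterior Normal(-176/107, 90/107)
obs 3: x=-3/4 → posterior Normal(-206/147, 30/49)
obs 4: x=-5/2 → posterior Normal(-18/11, 90/187)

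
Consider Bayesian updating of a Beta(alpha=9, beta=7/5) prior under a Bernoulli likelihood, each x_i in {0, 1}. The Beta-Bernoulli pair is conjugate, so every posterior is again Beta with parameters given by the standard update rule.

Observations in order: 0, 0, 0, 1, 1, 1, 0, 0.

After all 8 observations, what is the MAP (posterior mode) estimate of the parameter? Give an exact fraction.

55/82

obs 1: x=0 → posterior Beta(9, 12/5)
obs 2: x=0 → posterior Beta(9, 17/5)
obs 3: x=0 → posterior Beta(9, 22/5)
obs 4: x=1 → posterior Beta(10, 22/5)
obs 5: x=1 → posterior Beta(11, 22/5)
obs 6: x=1 → posterior Beta(12, 22/5)
obs 7: x=0 → posterior Beta(12, 27/5)
obs 8: x=0 → posterior Beta(12, 32/5)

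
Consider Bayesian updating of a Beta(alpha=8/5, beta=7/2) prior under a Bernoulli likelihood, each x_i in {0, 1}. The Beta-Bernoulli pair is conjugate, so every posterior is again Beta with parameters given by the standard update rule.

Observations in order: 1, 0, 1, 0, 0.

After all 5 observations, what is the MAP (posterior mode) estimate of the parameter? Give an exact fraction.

26/81

obs 1: x=1 → posterior Beta(13/5, 7/2)
obs 2: x=0 → posterior Beta(13/5, 9/2)
obs 3: x=1 → posterior Beta(18/5, 9/2)
obs 4: x=0 → posterior Beta(18/5, 11/2)
obs 5: x=0 → posterior Beta(18/5, 13/2)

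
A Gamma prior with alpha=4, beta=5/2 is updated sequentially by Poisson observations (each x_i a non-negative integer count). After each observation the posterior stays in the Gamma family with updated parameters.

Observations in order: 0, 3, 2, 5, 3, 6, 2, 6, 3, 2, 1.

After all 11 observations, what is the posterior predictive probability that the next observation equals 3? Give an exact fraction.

6674948790699786346376487511817621483759977954607903779464/31327079986910989416247938623974919746509417027114485440801

obs 1: x=0 → posterior Gamma(4, 7/2)
obs 2: x=3 → posterior Gamma(7, 9/2)
obs 3: x=2 → posterior Gamma(9, 11/2)
obs 4: x=5 → posterior Gamma(14, 13/2)
obs 5: x=3 → posterior Gamma(17, 15/2)
obs 6: x=6 → posterior Gamma(23, 17/2)
obs 7: x=2 → posterior Gamma(25, 19/2)
obs 8: x=6 → posterior Gamma(31, 21/2)
obs 9: x=3 → posterior Gamma(34, 23/2)
obs 10: x=2 → posterior Gamma(36, 25/2)
obs 11: x=1 → posterior Gamma(37, 27/2)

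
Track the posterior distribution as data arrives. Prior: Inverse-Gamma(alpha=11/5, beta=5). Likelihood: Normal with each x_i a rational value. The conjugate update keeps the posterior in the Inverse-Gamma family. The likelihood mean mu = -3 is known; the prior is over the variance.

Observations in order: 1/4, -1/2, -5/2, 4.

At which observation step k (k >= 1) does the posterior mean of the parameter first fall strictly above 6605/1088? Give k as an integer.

k = 2

obs 1: x=1/4 → posterior Inverse-Gamma(27/10, 329/32)
obs 2: x=-1/2 → posterior Inverse-Gamma(16/5, 429/32)
obs 3: x=-5/2 → posterior Inverse-Gamma(37/10, 433/32)
obs 4: x=4 → posterior Inverse-Gamma(21/5, 1217/32)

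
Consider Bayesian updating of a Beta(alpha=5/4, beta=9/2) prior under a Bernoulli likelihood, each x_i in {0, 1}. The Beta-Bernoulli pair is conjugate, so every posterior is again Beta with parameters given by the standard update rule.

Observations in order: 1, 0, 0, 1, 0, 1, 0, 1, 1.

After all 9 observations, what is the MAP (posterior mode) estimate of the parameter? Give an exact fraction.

obs 1: x=1 → posterior Beta(9/4, 9/2)
obs 2: x=0 → posterior Beta(9/4, 11/2)
obs 3: x=0 → posterior Beta(9/4, 13/2)
obs 4: x=1 → posterior Beta(13/4, 13/2)
obs 5: x=0 → posterior Beta(13/4, 15/2)
obs 6: x=1 → posterior Beta(17/4, 15/2)
obs 7: x=0 → posterior Beta(17/4, 17/2)
obs 8: x=1 → posterior Beta(21/4, 17/2)
obs 9: x=1 → posterior Beta(25/4, 17/2)

7/17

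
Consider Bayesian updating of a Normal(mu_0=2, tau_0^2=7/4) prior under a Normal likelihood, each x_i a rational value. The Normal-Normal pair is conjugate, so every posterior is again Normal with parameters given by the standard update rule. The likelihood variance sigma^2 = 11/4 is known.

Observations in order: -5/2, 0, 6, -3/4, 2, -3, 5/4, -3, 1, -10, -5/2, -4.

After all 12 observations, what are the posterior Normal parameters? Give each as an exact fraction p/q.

mu_0=-173/190, tau_0^2=77/380

obs 1: x=-5/2 → posterior Normal(1/4, 77/72)
obs 2: x=0 → posterior Normal(9/50, 77/100)
obs 3: x=6 → posterior Normal(93/64, 77/128)
obs 4: x=-3/4 → posterior Normal(55/52, 77/156)
obs 5: x=2 → posterior Normal(221/184, 77/184)
obs 6: x=-3 → posterior Normal(137/212, 77/212)
obs 7: x=5/4 → posterior Normal(43/60, 77/240)
obs 8: x=-3 → posterior Normal(22/67, 77/268)
obs 9: x=1 → posterior Normal(29/74, 77/296)
obs 10: x=-10 → posterior Normal(-41/81, 77/324)
obs 11: x=-5/2 → posterior Normal(-117/176, 7/32)
obs 12: x=-4 → posterior Normal(-173/190, 77/380)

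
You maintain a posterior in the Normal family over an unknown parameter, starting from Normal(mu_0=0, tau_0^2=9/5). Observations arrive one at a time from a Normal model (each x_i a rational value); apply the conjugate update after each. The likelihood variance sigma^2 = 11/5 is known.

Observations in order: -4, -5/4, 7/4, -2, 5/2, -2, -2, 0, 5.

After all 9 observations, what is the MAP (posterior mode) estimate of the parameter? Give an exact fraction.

-9/46

obs 1: x=-4 → posterior Normal(-9/5, 99/100)
obs 2: x=-5/4 → posterior Normal(-189/116, 99/145)
obs 3: x=7/4 → posterior Normal(-63/76, 99/190)
obs 4: x=-2 → posterior Normal(-99/94, 99/235)
obs 5: x=5/2 → posterior Normal(-27/56, 99/280)
obs 6: x=-2 → posterior Normal(-9/13, 99/325)
obs 7: x=-2 → posterior Normal(-63/74, 99/370)
obs 8: x=0 → posterior Normal(-63/83, 99/415)
obs 9: x=5 → posterior Normal(-9/46, 99/460)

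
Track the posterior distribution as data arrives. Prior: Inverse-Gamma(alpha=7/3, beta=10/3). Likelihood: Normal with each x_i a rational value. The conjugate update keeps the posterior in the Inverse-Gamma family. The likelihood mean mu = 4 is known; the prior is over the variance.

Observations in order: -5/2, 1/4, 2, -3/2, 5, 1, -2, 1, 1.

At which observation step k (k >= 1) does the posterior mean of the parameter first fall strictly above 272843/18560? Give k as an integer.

obs 1: x=-5/2 → posterior Inverse-Gamma(17/6, 587/24)
obs 2: x=1/4 → posterior Inverse-Gamma(10/3, 3023/96)
obs 3: x=2 → posterior Inverse-Gamma(23/6, 3215/96)
obs 4: x=-3/2 → posterior Inverse-Gamma(13/3, 4667/96)
obs 5: x=5 → posterior Inverse-Gamma(29/6, 4715/96)
obs 6: x=1 → posterior Inverse-Gamma(16/3, 5147/96)
obs 7: x=-2 → posterior Inverse-Gamma(35/6, 6875/96)
obs 8: x=1 → posterior Inverse-Gamma(19/3, 7307/96)
obs 9: x=1 → posterior Inverse-Gamma(41/6, 7739/96)

k = 7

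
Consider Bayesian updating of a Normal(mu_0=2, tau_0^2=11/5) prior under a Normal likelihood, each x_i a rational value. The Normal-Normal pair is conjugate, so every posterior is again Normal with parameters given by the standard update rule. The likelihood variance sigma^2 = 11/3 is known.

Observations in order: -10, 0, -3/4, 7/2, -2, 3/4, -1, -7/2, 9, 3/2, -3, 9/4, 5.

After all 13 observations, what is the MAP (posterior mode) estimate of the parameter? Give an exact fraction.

61/176

obs 1: x=-10 → posterior Normal(-5/2, 11/8)
obs 2: x=0 → posterior Normal(-20/11, 1)
obs 3: x=-3/4 → posterior Normal(-89/56, 11/14)
obs 4: x=7/2 → posterior Normal(-47/68, 11/17)
obs 5: x=-2 → posterior Normal(-71/80, 11/20)
obs 6: x=3/4 → posterior Normal(-31/46, 11/23)
obs 7: x=-1 → posterior Normal(-37/52, 11/26)
obs 8: x=-7/2 → posterior Normal(-1, 11/29)
obs 9: x=9 → posterior Normal(-1/16, 11/32)
obs 10: x=3/2 → posterior Normal(1/14, 11/35)
obs 11: x=-3 → posterior Normal(-13/76, 11/38)
obs 12: x=9/4 → posterior Normal(1/164, 11/41)
obs 13: x=5 → posterior Normal(61/176, 1/4)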